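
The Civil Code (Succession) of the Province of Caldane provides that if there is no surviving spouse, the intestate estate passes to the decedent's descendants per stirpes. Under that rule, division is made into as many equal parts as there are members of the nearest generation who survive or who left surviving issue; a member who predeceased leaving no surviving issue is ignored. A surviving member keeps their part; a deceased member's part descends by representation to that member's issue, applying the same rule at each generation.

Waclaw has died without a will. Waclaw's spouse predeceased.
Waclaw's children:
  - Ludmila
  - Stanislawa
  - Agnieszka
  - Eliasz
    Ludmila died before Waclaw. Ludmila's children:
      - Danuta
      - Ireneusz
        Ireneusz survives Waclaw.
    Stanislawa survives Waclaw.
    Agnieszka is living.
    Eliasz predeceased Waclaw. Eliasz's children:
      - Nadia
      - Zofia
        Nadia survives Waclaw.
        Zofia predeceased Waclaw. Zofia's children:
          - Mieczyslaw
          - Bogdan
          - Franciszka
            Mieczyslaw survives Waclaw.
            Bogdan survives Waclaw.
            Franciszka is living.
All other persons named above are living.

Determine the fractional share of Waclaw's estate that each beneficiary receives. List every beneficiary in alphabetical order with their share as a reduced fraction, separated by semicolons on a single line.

Agnieszka 1/4; Bogdan 1/24; Danuta 1/8; Franciszka 1/24; Ireneusz 1/8; Mieczyslaw 1/24; Nadia 1/8; Stanislawa 1/4

There is no surviving spouse, so the entire estate passes to Waclaw's descendants per stirpes.
The estate is divided into 4 equal shares of 1/4 among Ludmila, Stanislawa, Agnieszka, Eliasz.
Ludmila predeceased; the 1/4 allotted to Ludmila's branch passes to Ludmila's issue by representation.
The 1/4 is divided into 2 equal shares of 1/8 among Danuta, Ireneusz.
Danuta is living and takes 1/8.
Ireneusz is living and takes 1/8.
Stanislawa is living and takes 1/4.
Agnieszka is living and takes 1/4.
Eliasz predeceased; the 1/4 allotted to Eliasz's branch passes to Eliasz's issue by representation.
The 1/4 is divided into 2 equal shares of 1/8 among Nadia, Zofia.
Nadia is living and takes 1/8.
Zofia predeceased; the 1/8 allotted to Zofia's branch passes to Zofia's issue by representation.
The 1/8 is divided into 3 equal shares of 1/24 among Mieczyslaw, Bogdan, Franciszka.
Mieczyslaw is living and takes 1/24.
Bogdan is living and takes 1/24.
Franciszka is living and takes 1/24.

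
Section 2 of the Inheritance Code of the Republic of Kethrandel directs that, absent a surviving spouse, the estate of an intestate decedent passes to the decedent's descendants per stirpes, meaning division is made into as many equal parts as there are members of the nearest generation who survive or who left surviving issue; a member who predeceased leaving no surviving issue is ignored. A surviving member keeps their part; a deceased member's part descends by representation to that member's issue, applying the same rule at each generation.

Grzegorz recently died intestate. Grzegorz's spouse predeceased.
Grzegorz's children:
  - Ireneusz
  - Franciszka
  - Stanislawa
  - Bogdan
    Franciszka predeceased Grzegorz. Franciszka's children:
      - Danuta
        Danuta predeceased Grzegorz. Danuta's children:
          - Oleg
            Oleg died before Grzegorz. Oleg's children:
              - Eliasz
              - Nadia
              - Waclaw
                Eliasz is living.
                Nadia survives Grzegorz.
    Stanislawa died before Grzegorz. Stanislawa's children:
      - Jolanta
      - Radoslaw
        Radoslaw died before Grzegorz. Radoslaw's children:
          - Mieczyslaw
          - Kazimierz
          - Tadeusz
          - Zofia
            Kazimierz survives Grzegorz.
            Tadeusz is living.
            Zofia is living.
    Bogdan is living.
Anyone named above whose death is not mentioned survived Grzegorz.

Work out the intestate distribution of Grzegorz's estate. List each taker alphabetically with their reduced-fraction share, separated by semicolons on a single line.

There is no surviving spouse, so the entire estate passes to Grzegorz's descendants per stirpes.
The estate is divided into 4 equal shares of 1/4 among Ireneusz, Franciszka, Stanislawa, Bogdan.
Ireneusz is living and takes 1/4.
Franciszka predeceased; the 1/4 allotted to Franciszka's branch passes to Franciszka's issue by representation.
Danuta's line is the sole branch at this level, so the full 1/4 passes to Danuta's issue by representation.
Oleg's line is the sole branch at this level, so the full 1/4 passes to Oleg's issue by representation.
The 1/4 is divided into 3 equal shares of 1/12 among Eliasz, Nadia, Waclaw.
Eliasz is living and takes 1/12.
Nadia is living and takes 1/12.
Waclaw is living and takes 1/12.
Stanislawa predeceased; the 1/4 allotted to Stanislawa's branch passes to Stanislawa's issue by representation.
The 1/4 is divided into 2 equal shares of 1/8 among Jolanta, Radoslaw.
Jolanta is living and takes 1/8.
Radoslaw predeceased; the 1/8 allotted to Radoslaw's branch passes to Radoslaw's issue by representation.
The 1/8 is divided into 4 equal shares of 1/32 among Mieczyslaw, Kazimierz, Tadeusz, Zofia.
Mieczyslaw is living and takes 1/32.
Kazimierz is living and takes 1/32.
Tadeusz is living and takes 1/32.
Zofia is living and takes 1/32.
Bogdan is living and takes 1/4.

Bogdan 1/4; Eliasz 1/12; Ireneusz 1/4; Jolanta 1/8; Kazimierz 1/32; Mieczyslaw 1/32; Nadia 1/12; Tadeusz 1/32; Waclaw 1/12; Zofia 1/32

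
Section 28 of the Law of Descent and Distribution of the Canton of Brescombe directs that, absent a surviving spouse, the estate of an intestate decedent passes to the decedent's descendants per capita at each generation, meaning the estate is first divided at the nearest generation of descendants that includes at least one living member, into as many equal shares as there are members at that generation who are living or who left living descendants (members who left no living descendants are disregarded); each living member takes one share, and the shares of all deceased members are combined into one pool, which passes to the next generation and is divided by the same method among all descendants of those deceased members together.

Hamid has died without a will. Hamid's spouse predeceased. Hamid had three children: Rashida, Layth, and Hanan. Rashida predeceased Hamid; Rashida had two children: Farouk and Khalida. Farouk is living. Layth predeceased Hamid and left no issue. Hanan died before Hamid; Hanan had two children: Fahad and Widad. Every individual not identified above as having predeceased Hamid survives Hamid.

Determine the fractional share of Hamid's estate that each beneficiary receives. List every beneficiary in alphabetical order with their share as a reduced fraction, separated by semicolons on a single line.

Fahad 1/4; Farouk 1/4; Khalida 1/4; Widad 1/4

There is no surviving spouse, so the entire estate passes to Hamid's descendants per capita at each generation.
No one at generation 1 (Rashida, Hanan) is living; moving to the next generation.
At generation 2 (Farouk, Khalida, Fahad, Widad) there are 4 shares of (1)/4 = 1/4 each.
Living: Farouk, Khalida, Fahad, and Widad — each takes 1/4.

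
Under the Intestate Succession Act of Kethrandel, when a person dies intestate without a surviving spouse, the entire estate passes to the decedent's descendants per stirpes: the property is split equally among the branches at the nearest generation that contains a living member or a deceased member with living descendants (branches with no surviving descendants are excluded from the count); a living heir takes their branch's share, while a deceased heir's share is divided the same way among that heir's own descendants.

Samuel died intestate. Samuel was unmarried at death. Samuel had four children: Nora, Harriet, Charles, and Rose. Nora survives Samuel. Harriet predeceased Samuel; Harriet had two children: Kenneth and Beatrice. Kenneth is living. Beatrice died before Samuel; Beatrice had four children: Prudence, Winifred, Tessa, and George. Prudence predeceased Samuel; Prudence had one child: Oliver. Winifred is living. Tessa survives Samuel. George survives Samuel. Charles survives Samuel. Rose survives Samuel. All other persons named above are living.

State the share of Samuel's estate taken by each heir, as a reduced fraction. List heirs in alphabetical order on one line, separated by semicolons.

There is no surviving spouse, so the entire estate passes to Samuel's descendants per stirpes.
The estate is divided into 4 equal shares of 1/4 among Nora, Harriet, Charles, Rose.
Nora is living and takes 1/4.
Harriet predeceased; the 1/4 allotted to Harriet's branch passes to Harriet's issue by representation.
The 1/4 is divided into 2 equal shares of 1/8 among Kenneth, Beatrice.
Kenneth is living and takes 1/8.
Beatrice predeceased; the 1/8 allotted to Beatrice's branch passes to Beatrice's issue by representation.
The 1/8 is divided into 4 equal shares of 1/32 among Prudence, Winifred, Tessa, George.
Prudence predeceased; the 1/32 allotted to Prudence's branch passes to Prudence's issue by representation.
Oliver is the sole taker at this level and receives the full 1/32.
Winifred is living and takes 1/32.
Tessa is living and takes 1/32.
George is living and takes 1/32.
Charles is living and takes 1/4.
Rose is living and takes 1/4.

Charles 1/4; George 1/32; Kenneth 1/8; Nora 1/4; Oliver 1/32; Rose 1/4; Tessa 1/32; Winifred 1/32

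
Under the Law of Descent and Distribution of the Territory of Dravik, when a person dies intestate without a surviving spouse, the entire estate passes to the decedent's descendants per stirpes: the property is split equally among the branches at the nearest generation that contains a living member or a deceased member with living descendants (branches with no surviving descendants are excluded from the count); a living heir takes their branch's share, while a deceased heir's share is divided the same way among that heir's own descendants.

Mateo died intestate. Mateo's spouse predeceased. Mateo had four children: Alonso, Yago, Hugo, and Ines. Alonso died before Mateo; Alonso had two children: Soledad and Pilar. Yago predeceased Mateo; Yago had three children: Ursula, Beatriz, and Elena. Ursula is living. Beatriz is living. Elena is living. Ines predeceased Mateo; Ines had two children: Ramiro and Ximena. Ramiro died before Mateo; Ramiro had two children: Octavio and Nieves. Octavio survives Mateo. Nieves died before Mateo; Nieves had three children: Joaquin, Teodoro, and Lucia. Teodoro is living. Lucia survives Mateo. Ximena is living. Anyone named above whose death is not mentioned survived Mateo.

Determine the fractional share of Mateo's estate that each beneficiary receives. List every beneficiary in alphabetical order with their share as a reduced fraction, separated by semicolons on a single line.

There is no surviving spouse, so the entire estate passes to Mateo's descendants per stirpes.
The estate is divided into 4 equal shares of 1/4 among Alonso, Yago, Hugo, Ines.
Alonso predeceased; the 1/4 allotted to Alonso's branch passes to Alonso's issue by representation.
The 1/4 is divided into 2 equal shares of 1/8 among Soledad, Pilar.
Soledad is living and takes 1/8.
Pilar is living and takes 1/8.
Yago predeceased; the 1/4 allotted to Yago's branch passes to Yago's issue by representation.
The 1/4 is divided into 3 equal shares of 1/12 among Ursula, Beatriz, Elena.
Ursula is living and takes 1/12.
Beatriz is living and takes 1/12.
Elena is living and takes 1/12.
Hugo is living and takes 1/4.
Ines predeceased; the 1/4 allotted to Ines's branch passes to Ines's issue by representation.
The 1/4 is divided into 2 equal shares of 1/8 among Ramiro, Ximena.
Ramiro predeceased; the 1/8 allotted to Ramiro's branch passes to Ramiro's issue by representation.
The 1/8 is divided into 2 equal shares of 1/16 among Octavio, Nieves.
Octavio is living and takes 1/16.
Nieves predeceased; the 1/16 allotted to Nieves's branch passes to Nieves's issue by representation.
The 1/16 is divided into 3 equal shares of 1/48 among Joaquin, Teodoro, Lucia.
Joaquin is living and takes 1/48.
Teodoro is living and takes 1/48.
Lucia is living and takes 1/48.
Ximena is living and takes 1/8.

Beatriz 1/12; Elena 1/12; Hugo 1/4; Joaquin 1/48; Lucia 1/48; Octavio 1/16; Pilar 1/8; Soledad 1/8; Teodoro 1/48; Ursula 1/12; Ximena 1/8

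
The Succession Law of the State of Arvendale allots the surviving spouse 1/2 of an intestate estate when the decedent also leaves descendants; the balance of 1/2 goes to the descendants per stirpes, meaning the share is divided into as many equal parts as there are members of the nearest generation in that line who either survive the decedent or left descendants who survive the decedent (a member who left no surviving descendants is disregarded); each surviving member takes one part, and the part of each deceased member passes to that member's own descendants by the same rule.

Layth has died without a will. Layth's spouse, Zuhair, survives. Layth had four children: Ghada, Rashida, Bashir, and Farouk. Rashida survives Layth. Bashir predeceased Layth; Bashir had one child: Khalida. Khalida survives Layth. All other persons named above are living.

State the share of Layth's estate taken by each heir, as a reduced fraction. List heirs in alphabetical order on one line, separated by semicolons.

Farouk 1/8; Ghada 1/8; Khalida 1/8; Rashida 1/8; Zuhair 1/2

Zuhair, as surviving spouse, takes 1/2.
The remaining 1/2 passes to Layth's descendants per stirpes.
The 1/2 is divided into 4 equal shares of 1/8 among Ghada, Rashida, Bashir, Farouk.
Ghada is living and takes 1/8.
Rashida is living and takes 1/8.
Bashir predeceased; the 1/8 allotted to Bashir's branch passes to Bashir's issue by representation.
Khalida is the sole taker at this level and receives the full 1/8.
Farouk is living and takes 1/8.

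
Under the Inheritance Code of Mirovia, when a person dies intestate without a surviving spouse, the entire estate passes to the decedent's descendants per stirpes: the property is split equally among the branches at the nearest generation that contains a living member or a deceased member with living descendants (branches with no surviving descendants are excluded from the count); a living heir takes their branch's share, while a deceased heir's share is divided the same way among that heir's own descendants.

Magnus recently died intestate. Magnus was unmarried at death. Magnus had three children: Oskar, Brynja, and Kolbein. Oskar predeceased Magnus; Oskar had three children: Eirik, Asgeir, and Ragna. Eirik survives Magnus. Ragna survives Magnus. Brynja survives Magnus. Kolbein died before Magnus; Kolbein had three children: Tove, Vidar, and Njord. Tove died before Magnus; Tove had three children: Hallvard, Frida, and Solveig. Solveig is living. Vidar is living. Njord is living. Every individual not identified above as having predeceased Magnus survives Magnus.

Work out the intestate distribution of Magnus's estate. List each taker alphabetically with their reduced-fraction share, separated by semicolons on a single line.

There is no surviving spouse, so the entire estate passes to Magnus's descendants per stirpes.
The estate is divided into 3 equal shares of 1/3 among Oskar, Brynja, Kolbein.
Oskar predeceased; the 1/3 allotted to Oskar's branch passes to Oskar's issue by representation.
The 1/3 is divided into 3 equal shares of 1/9 among Eirik, Asgeir, Ragna.
Eirik is living and takes 1/9.
Asgeir is living and takes 1/9.
Ragna is living and takes 1/9.
Brynja is living and takes 1/3.
Kolbein predeceased; the 1/3 allotted to Kolbein's branch passes to Kolbein's issue by representation.
The 1/3 is divided into 3 equal shares of 1/9 among Tove, Vidar, Njord.
Tove predeceased; the 1/9 allotted to Tove's branch passes to Tove's issue by representation.
The 1/9 is divided into 3 equal shares of 1/27 among Hallvard, Frida, Solveig.
Hallvard is living and takes 1/27.
Frida is living and takes 1/27.
Solveig is living and takes 1/27.
Vidar is living and takes 1/9.
Njord is living and takes 1/9.

Asgeir 1/9; Brynja 1/3; Eirik 1/9; Frida 1/27; Hallvard 1/27; Njord 1/9; Ragna 1/9; Solveig 1/27; Vidar 1/9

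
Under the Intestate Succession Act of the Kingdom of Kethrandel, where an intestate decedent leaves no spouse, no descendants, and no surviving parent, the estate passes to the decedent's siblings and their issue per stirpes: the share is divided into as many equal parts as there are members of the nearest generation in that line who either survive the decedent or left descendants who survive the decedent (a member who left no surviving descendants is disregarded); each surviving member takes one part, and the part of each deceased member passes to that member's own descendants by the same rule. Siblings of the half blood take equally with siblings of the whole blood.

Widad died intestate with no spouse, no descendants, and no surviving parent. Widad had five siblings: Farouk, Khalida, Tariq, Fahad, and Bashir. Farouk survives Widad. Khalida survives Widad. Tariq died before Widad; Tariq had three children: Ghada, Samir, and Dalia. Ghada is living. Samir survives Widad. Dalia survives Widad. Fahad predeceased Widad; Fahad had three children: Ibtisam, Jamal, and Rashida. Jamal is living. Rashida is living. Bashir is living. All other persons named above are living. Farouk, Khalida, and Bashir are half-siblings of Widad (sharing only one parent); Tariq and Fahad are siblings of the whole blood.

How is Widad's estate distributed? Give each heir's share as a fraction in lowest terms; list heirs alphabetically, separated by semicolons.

No spouse, descendants, or parent survives, so the estate passes to Widad's siblings per stirpes.
Half-blood and whole-blood siblings take equally under the stated rule.
The estate is divided into 5 equal shares of 1/5 among Farouk, Khalida, Tariq, Fahad, Bashir.
Farouk is living and takes 1/5.
Khalida is living and takes 1/5.
Tariq predeceased; the 1/5 allotted to Tariq's branch passes to Tariq's issue by representation.
The 1/5 is divided into 3 equal shares of 1/15 among Ghada, Samir, Dalia.
Ghada is living and takes 1/15.
Samir is living and takes 1/15.
Dalia is living and takes 1/15.
Fahad predeceased; the 1/5 allotted to Fahad's branch passes to Fahad's issue by representation.
The 1/5 is divided into 3 equal shares of 1/15 among Ibtisam, Jamal, Rashida.
Ibtisam is living and takes 1/15.
Jamal is living and takes 1/15.
Rashida is living and takes 1/15.
Bashir is living and takes 1/5.

Bashir 1/5; Dalia 1/15; Farouk 1/5; Ghada 1/15; Ibtisam 1/15; Jamal 1/15; Khalida 1/5; Rashida 1/15; Samir 1/15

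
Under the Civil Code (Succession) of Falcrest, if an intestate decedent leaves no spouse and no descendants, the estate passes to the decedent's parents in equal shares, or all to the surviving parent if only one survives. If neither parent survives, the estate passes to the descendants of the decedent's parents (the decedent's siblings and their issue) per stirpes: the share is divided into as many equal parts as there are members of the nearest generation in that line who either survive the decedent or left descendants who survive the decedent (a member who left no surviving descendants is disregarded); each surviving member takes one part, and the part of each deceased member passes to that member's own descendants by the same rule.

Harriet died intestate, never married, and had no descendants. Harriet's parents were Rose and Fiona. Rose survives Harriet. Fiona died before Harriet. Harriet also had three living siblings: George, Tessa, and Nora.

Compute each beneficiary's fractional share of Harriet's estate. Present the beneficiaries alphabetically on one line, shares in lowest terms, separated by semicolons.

Rose 1

Only one parent, Rose, survives, so Rose takes the entire estate. The siblings take nothing because a surviving parent has priority.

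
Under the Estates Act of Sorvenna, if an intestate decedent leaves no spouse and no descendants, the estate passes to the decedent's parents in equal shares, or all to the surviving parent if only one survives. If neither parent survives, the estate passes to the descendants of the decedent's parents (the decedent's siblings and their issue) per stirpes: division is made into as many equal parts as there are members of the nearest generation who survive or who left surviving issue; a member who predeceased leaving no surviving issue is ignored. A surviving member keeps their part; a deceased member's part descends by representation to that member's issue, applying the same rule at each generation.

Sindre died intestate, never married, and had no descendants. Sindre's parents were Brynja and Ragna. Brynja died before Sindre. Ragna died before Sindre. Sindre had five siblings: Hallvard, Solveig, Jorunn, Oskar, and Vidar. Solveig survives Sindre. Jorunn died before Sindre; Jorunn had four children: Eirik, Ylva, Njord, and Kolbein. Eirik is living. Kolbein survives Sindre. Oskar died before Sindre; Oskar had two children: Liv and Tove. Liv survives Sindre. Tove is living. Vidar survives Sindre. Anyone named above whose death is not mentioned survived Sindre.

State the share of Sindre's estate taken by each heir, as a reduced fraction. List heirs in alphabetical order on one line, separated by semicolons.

Neither parent survives and there are no descendants, so the estate passes to Sindre's siblings and their issue per stirpes.
The estate is divided into 5 equal shares of 1/5 among Hallvard, Solveig, Jorunn, Oskar, Vidar.
Hallvard is living and takes 1/5.
Solveig is living and takes 1/5.
Jorunn predeceased; the 1/5 allotted to Jorunn's branch passes to Jorunn's issue by representation.
The 1/5 is divided into 4 equal shares of 1/20 among Eirik, Ylva, Njord, Kolbein.
Eirik is living and takes 1/20.
Ylva is living and takes 1/20.
Njord is living and takes 1/20.
Kolbein is living and takes 1/20.
Oskar predeceased; the 1/5 allotted to Oskar's branch passes to Oskar's issue by representation.
The 1/5 is divided into 2 equal shares of 1/10 among Liv, Tove.
Liv is living and takes 1/10.
Tove is living and takes 1/10.
Vidar is living and takes 1/5.

Eirik 1/20; Hallvard 1/5; Kolbein 1/20; Liv 1/10; Njord 1/20; Solveig 1/5; Tove 1/10; Vidar 1/5; Ylva 1/20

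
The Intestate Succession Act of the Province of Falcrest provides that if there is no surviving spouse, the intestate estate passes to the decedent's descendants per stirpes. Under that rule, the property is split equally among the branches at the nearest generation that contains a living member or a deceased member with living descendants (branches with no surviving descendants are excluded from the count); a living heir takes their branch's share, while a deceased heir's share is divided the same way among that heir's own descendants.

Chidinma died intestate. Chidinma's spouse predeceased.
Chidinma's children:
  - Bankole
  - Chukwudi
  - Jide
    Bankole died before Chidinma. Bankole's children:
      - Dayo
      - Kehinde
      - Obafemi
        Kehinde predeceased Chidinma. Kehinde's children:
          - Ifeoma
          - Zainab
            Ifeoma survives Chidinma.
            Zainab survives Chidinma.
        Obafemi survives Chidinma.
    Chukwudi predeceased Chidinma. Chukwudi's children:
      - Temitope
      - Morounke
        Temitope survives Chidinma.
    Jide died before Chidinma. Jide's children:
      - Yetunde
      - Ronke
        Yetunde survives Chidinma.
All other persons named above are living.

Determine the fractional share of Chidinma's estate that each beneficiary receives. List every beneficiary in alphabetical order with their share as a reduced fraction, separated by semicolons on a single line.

Dayo 1/9; Ifeoma 1/18; Morounke 1/6; Obafemi 1/9; Ronke 1/6; Temitope 1/6; Yetunde 1/6; Zainab 1/18

There is no surviving spouse, so the entire estate passes to Chidinma's descendants per stirpes.
The estate is divided into 3 equal shares of 1/3 among Bankole, Chukwudi, Jide.
Bankole predeceased; the 1/3 allotted to Bankole's branch passes to Bankole's issue by representation.
The 1/3 is divided into 3 equal shares of 1/9 among Dayo, Kehinde, Obafemi.
Dayo is living and takes 1/9.
Kehinde predeceased; the 1/9 allotted to Kehinde's branch passes to Kehinde's issue by representation.
The 1/9 is divided into 2 equal shares of 1/18 among Ifeoma, Zainab.
Ifeoma is living and takes 1/18.
Zainab is living and takes 1/18.
Obafemi is living and takes 1/9.
Chukwudi predeceased; the 1/3 allotted to Chukwudi's branch passes to Chukwudi's issue by representation.
The 1/3 is divided into 2 equal shares of 1/6 among Temitope, Morounke.
Temitope is living and takes 1/6.
Morounke is living and takes 1/6.
Jide predeceased; the 1/3 allotted to Jide's branch passes to Jide's issue by representation.
The 1/3 is divided into 2 equal shares of 1/6 among Yetunde, Ronke.
Yetunde is living and takes 1/6.
Ronke is living and takes 1/6.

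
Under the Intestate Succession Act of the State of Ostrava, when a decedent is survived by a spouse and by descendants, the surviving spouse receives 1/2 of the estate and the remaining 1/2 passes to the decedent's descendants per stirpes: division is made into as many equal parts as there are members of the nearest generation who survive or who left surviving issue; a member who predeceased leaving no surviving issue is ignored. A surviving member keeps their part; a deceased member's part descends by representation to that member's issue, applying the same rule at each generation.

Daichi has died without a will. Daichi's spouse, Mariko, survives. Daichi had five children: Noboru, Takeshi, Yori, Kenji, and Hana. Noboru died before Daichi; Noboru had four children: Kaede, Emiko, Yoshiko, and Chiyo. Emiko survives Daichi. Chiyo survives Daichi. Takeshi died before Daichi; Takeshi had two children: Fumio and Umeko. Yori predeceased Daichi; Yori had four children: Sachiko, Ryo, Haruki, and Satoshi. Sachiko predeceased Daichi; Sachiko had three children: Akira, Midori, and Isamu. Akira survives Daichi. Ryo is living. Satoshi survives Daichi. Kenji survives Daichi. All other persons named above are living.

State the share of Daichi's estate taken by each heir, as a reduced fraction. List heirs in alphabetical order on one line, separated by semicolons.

Akira 1/120; Chiyo 1/40; Emiko 1/40; Fumio 1/20; Hana 1/10; Haruki 1/40; Isamu 1/120; Kaede 1/40; Kenji 1/10; Mariko 1/2; Midori 1/120; Ryo 1/40; Satoshi 1/40; Umeko 1/20; Yoshiko 1/40

Mariko, as surviving spouse, takes 1/2.
The remaining 1/2 passes to Daichi's descendants per stirpes.
The 1/2 is divided into 5 equal shares of 1/10 among Noboru, Takeshi, Yori, Kenji, Hana.
Noboru predeceased; the 1/10 allotted to Noboru's branch passes to Noboru's issue by representation.
The 1/10 is divided into 4 equal shares of 1/40 among Kaede, Emiko, Yoshiko, Chiyo.
Kaede is living and takes 1/40.
Emiko is living and takes 1/40.
Yoshiko is living and takes 1/40.
Chiyo is living and takes 1/40.
Takeshi predeceased; the 1/10 allotted to Takeshi's branch passes to Takeshi's issue by representation.
The 1/10 is divided into 2 equal shares of 1/20 among Fumio, Umeko.
Fumio is living and takes 1/20.
Umeko is living and takes 1/20.
Yori predeceased; the 1/10 allotted to Yori's branch passes to Yori's issue by representation.
The 1/10 is divided into 4 equal shares of 1/40 among Sachiko, Ryo, Haruki, Satoshi.
Sachiko predeceased; the 1/40 allotted to Sachiko's branch passes to Sachiko's issue by representation.
The 1/40 is divided into 3 equal shares of 1/120 among Akira, Midori, Isamu.
Akira is living and takes 1/120.
Midori is living and takes 1/120.
Isamu is living and takes 1/120.
Ryo is living and takes 1/40.
Haruki is living and takes 1/40.
Satoshi is living and takes 1/40.
Kenji is living and takes 1/10.
Hana is living and takes 1/10.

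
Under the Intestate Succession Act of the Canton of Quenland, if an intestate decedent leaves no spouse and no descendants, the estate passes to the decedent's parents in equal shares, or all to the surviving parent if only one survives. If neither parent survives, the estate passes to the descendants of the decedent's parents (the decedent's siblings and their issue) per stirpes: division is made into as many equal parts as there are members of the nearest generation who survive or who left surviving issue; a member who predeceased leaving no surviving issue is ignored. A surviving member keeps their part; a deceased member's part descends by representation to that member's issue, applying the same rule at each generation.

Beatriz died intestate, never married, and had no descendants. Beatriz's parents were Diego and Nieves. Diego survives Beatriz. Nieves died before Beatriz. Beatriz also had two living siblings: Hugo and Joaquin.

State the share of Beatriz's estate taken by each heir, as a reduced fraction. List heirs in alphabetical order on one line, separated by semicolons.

Only one parent, Diego, survives, so Diego takes the entire estate. The siblings take nothing because a surviving parent has priority.

Diego 1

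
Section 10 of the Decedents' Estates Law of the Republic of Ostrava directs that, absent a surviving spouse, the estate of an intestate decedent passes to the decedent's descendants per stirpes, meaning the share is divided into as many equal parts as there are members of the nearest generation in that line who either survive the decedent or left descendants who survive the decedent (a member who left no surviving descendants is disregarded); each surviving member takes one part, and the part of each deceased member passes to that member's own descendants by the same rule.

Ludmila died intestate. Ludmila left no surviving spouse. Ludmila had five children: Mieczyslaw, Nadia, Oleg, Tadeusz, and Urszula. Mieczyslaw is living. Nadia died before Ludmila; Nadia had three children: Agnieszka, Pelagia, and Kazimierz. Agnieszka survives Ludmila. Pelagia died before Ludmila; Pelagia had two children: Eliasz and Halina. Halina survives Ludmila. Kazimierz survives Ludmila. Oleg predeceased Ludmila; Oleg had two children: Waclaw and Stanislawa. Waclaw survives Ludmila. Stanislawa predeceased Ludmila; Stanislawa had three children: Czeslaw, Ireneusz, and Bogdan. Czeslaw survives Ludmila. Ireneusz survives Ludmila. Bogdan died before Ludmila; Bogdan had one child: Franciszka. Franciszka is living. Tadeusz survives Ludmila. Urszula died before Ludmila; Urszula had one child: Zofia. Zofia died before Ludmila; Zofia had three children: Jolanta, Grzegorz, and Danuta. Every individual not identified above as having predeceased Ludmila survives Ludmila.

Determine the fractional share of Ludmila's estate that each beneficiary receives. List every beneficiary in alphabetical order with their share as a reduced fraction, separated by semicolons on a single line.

Agnieszka 1/15; Czeslaw 1/30; Danuta 1/15; Eliasz 1/30; Franciszka 1/30; Grzegorz 1/15; Halina 1/30; Ireneusz 1/30; Jolanta 1/15; Kazimierz 1/15; Mieczyslaw 1/5; Tadeusz 1/5; Waclaw 1/10

There is no surviving spouse, so the entire estate passes to Ludmila's descendants per stirpes.
The estate is divided into 5 equal shares of 1/5 among Mieczyslaw, Nadia, Oleg, Tadeusz, Urszula.
Mieczyslaw is living and takes 1/5.
Nadia predeceased; the 1/5 allotted to Nadia's branch passes to Nadia's issue by representation.
The 1/5 is divided into 3 equal shares of 1/15 among Agnieszka, Pelagia, Kazimierz.
Agnieszka is living and takes 1/15.
Pelagia predeceased; the 1/15 allotted to Pelagia's branch passes to Pelagia's issue by representation.
The 1/15 is divided into 2 equal shares of 1/30 among Eliasz, Halina.
Eliasz is living and takes 1/30.
Halina is living and takes 1/30.
Kazimierz is living and takes 1/15.
Oleg predeceased; the 1/5 allotted to Oleg's branch passes to Oleg's issue by representation.
The 1/5 is divided into 2 equal shares of 1/10 among Waclaw, Stanislawa.
Waclaw is living and takes 1/10.
Stanislawa predeceased; the 1/10 allotted to Stanislawa's branch passes to Stanislawa's issue by representation.
The 1/10 is divided into 3 equal shares of 1/30 among Czeslaw, Ireneusz, Bogdan.
Czeslaw is living and takes 1/30.
Ireneusz is living and takes 1/30.
Bogdan predeceased; the 1/30 allotted to Bogdan's branch passes to Bogdan's issue by representation.
Franciszka is the sole taker at this level and receives the full 1/30.
Tadeusz is living and takes 1/5.
Urszula predeceased; the 1/5 allotted to Urszula's branch passes to Urszula's issue by representation.
Zofia's line is the sole branch at this level, so the full 1/5 passes to Zofia's issue by representation.
The 1/5 is divided into 3 equal shares of 1/15 among Jolanta, Grzegorz, Danuta.
Jolanta is living and takes 1/15.
Grzegorz is living and takes 1/15.
Danuta is living and takes 1/15.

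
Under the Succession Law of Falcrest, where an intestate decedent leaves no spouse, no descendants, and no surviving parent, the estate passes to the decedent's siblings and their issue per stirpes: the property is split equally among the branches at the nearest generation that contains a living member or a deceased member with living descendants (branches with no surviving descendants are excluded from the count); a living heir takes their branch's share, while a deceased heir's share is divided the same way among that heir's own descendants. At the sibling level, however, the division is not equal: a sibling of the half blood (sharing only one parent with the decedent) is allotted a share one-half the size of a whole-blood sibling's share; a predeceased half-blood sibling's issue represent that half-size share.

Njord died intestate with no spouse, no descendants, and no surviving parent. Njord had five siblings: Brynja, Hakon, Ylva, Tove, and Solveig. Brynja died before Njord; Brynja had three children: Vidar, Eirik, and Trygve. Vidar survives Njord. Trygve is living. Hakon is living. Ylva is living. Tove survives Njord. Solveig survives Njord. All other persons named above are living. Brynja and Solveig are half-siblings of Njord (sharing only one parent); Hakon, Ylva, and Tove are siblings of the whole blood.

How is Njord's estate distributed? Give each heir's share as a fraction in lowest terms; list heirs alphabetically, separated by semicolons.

No spouse, descendants, or parent survives, so the estate passes to Njord's siblings per stirpes.
Half-blood siblings count for one-half the weight of whole-blood siblings at the initial division.
Dividing 1 in proportion to weights (total weight 4): Brynja (weight 1/2) → 1/8; Hakon (weight 1) → 1/4; Ylva (weight 1) → 1/4; Tove (weight 1) → 1/4; Solveig (weight 1/2) → 1/8.
Brynja predeceased; the 1/8 allotted to Brynja's branch passes to Brynja's issue by representation.
The 1/8 is divided into 3 equal shares of 1/24 among Vidar, Eirik, Trygve.
Vidar is living and takes 1/24.
Eirik is living and takes 1/24.
Trygve is living and takes 1/24.
Hakon is living and takes 1/4.
Ylva is living and takes 1/4.
Tove is living and takes 1/4.
Solveig is living and takes 1/8.

Eirik 1/24; Hakon 1/4; Solveig 1/8; Tove 1/4; Trygve 1/24; Vidar 1/24; Ylva 1/4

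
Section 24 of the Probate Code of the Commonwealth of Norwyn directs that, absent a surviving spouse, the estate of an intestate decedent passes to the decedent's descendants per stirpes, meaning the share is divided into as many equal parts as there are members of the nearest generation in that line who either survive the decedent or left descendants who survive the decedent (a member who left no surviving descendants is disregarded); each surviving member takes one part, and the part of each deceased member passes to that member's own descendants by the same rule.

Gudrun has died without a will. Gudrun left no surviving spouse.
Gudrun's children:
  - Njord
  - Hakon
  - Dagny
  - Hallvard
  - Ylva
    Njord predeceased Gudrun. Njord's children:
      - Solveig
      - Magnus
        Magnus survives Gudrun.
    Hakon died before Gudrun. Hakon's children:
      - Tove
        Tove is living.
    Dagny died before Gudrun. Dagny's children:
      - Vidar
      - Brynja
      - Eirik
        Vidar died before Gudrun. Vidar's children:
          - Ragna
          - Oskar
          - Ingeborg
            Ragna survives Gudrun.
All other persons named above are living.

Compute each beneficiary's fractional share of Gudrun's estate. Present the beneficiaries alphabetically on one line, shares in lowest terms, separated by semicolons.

Brynja 1/15; Eirik 1/15; Hallvard 1/5; Ingeborg 1/45; Magnus 1/10; Oskar 1/45; Ragna 1/45; Solveig 1/10; Tove 1/5; Ylva 1/5

There is no surviving spouse, so the entire estate passes to Gudrun's descendants per stirpes.
The estate is divided into 5 equal shares of 1/5 among Njord, Hakon, Dagny, Hallvard, Ylva.
Njord predeceased; the 1/5 allotted to Njord's branch passes to Njord's issue by representation.
The 1/5 is divided into 2 equal shares of 1/10 among Solveig, Magnus.
Solveig is living and takes 1/10.
Magnus is living and takes 1/10.
Hakon predeceased; the 1/5 allotted to Hakon's branch passes to Hakon's issue by representation.
Tove is the sole taker at this level and receives the full 1/5.
Dagny predeceased; the 1/5 allotted to Dagny's branch passes to Dagny's issue by representation.
The 1/5 is divided into 3 equal shares of 1/15 among Vidar, Brynja, Eirik.
Vidar predeceased; the 1/15 allotted to Vidar's branch passes to Vidar's issue by representation.
The 1/15 is divided into 3 equal shares of 1/45 among Ragna, Oskar, Ingeborg.
Ragna is living and takes 1/45.
Oskar is living and takes 1/45.
Ingeborg is living and takes 1/45.
Brynja is living and takes 1/15.
Eirik is living and takes 1/15.
Hallvard is living and takes 1/5.
Ylva is living and takes 1/5.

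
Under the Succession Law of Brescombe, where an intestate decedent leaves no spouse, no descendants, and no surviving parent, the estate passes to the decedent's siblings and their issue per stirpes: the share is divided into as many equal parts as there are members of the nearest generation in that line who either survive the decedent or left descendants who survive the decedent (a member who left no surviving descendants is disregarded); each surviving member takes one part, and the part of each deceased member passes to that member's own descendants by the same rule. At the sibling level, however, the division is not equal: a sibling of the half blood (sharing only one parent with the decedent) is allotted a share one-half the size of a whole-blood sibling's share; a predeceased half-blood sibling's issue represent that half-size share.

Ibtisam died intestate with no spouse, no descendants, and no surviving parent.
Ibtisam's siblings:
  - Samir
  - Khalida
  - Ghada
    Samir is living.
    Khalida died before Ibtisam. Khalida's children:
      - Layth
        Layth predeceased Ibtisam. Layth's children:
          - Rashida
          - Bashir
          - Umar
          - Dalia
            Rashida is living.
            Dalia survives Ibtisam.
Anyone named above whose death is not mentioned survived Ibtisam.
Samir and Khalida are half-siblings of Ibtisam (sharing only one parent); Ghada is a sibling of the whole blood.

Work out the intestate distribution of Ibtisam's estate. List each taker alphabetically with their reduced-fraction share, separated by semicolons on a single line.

No spouse, descendants, or parent survives, so the estate passes to Ibtisam's siblings per stirpes.
Half-blood siblings count for one-half the weight of whole-blood siblings at the initial division.
Dividing 1 in proportion to weights (total weight 2): Samir (weight 1/2) → 1/4; Khalida (weight 1/2) → 1/4; Ghada (weight 1) → 1/2.
Samir is living and takes 1/4.
Khalida predeceased; the 1/4 allotted to Khalida's branch passes to Khalida's issue by representation.
Layth's line is the sole branch at this level, so the full 1/4 passes to Layth's issue by representation.
The 1/4 is divided into 4 equal shares of 1/16 among Rashida, Bashir, Umar, Dalia.
Rashida is living and takes 1/16.
Bashir is living and takes 1/16.
Umar is living and takes 1/16.
Dalia is living and takes 1/16.
Ghada is living and takes 1/2.

Bashir 1/16; Dalia 1/16; Ghada 1/2; Rashida 1/16; Samir 1/4; Umar 1/16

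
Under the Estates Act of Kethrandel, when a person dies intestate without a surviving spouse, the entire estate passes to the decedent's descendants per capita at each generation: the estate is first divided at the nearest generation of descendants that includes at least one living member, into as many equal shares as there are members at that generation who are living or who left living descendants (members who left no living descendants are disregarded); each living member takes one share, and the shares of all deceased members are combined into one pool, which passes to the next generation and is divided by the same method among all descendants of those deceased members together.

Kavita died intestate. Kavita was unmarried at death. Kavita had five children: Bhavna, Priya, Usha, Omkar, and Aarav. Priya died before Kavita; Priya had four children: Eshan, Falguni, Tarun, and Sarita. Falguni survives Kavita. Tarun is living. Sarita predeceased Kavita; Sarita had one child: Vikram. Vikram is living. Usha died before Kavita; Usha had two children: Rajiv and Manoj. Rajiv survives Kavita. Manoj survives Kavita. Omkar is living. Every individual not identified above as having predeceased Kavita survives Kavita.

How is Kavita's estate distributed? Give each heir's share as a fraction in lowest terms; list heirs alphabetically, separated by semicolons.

Aarav 1/5; Bhavna 1/5; Eshan 1/15; Falguni 1/15; Manoj 1/15; Omkar 1/5; Rajiv 1/15; Tarun 1/15; Vikram 1/15

There is no surviving spouse, so the entire estate passes to Kavita's descendants per capita at each generation.
At generation 1 (Bhavna, Priya, Usha, Omkar, Aarav) there are 5 shares of (1)/5 = 1/5 each.
Living: Bhavna, Omkar, and Aarav — each takes 1/5.
Deceased: Priya and Usha. Their combined 2/5 is pooled and carried to generation 2.
At generation 2 (Eshan, Falguni, Tarun, Sarita, Rajiv, Manoj) there are 6 shares of (2/5)/6 = 1/15 each.
Living: Eshan, Falguni, Tarun, Rajiv, and Manoj — each takes 1/15.
Deceased: Sarita. That 1/15 share is carried to generation 3.
At generation 3 (Vikram) there are 1 shares of (1/15)/1 = 1/15 each.
Living: Vikram — each takes 1/15.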